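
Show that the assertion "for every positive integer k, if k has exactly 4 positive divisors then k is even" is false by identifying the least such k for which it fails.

A counterexample is any positive integer k such that k has exactly 4 positive divisors but k is odd; we check each in order.
k = 6: divisors of 6: 1, 2, 3, 6; 6 is even.
k = 8: divisors of 8: 1, 2, 4, 8; 8 is even.
k = 10: divisors of 10: 1, 2, 5, 10; 10 is even.
k = 14: divisors of 14: 1, 2, 7, 14; 14 is even.
k = 15: divisors of 15: 1, 3, 5, 15; 15 is odd.

k = 15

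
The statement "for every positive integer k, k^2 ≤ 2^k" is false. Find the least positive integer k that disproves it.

k = 3

Check each positive integer k in order until k^2 > 2^k.
k = 1: k^2 = 1 and 2^k = 2, so 1 ≤ 2.
k = 2: k^2 = 4 and 2^k = 4, so 4 ≤ 4.
k = 3: k^2 = 9 and 2^k = 8, so 9 > 8.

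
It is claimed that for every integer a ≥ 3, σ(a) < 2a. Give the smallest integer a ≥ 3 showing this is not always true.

For a = 3, 4, 5 the conclusion holds.
a = 6: σ(6) = 12; 12 ≥ 12.
Hence a = 6 is a counterexample.

a = 6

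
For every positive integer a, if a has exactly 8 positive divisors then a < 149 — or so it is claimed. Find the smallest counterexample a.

a = 152

The first 20 eligible values, up to a = 138, all satisfy the conclusion.
a = 152: τ(152) = 8; 152 ≥ 149.
Hence a = 152 is a counterexample.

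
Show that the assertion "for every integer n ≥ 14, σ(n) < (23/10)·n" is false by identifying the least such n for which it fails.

We need the least integer n ≥ 14 for which the claim fails.
For n = 14, 15, 16, 17, 18, 19, 20, 21, 22, 23 the conclusion holds.
n = 24: σ(24) = 60; 60 ≥ 276/5.

n = 24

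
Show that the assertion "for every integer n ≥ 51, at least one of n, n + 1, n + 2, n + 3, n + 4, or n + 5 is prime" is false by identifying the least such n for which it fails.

Check each integer n ≥ 51 in order until n, n + 1, n + 2, n + 3, n + 4, n + 5 are all composite.
For n = 51, 52, 53, 54, …, 87, 88, 89 the conclusion holds.
n = 90: 90 = 2 × 45; 91 = 7 × 13; 92 = 2 × 46; 93 = 3 × 31; 94 = 2 × 47; 95 = 5 × 19 — all composite.
So n = 90 is the smallest counterexample.

n = 90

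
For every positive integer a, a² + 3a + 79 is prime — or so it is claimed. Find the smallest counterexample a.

a = 5

For a = 1, 2, 3, 4 the conclusion holds.
a = 5: a² + 3a + 79 = 119 = 7 × 17, composite.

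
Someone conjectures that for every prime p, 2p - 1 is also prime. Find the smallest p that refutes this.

Check each prime p in order until 2p - 1 is not prime.
For p = 2, 3 the conclusion holds.
p = 5: 2p - 1 = 9 = 3 × 3, not prime.

p = 5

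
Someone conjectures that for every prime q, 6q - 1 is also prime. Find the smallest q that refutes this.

q = 11

Check each prime q in order until 6q - 1 is not prime.
For q = 2, 3, 5, 7 the conclusion holds.
q = 11: 6q - 1 = 65 = 5 × 13, not prime.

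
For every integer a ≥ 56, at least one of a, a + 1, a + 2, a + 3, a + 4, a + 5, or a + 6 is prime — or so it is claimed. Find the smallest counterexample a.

a = 90

Check each integer a ≥ 56 in order until a, a + 1, a + 2, a + 3, a + 4, a + 5, a + 6 are all composite.
For a = 56, 57, 58, 59, …, 87, 88, 89 the conclusion holds.
a = 90: 90 = 2 × 45; 91 = 7 × 13; 92 = 2 × 46; 93 = 3 × 31; 94 = 2 × 47; 95 = 5 × 19; 96 = 2 × 48 — all composite.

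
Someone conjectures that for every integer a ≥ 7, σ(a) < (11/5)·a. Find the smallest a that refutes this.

a = 12

A counterexample is any integer a ≥ 7 such that the claim fails; we check each in order.
For a = 7, 8, 9, 10, 11 the conclusion holds.
a = 12: σ(12) = 28; 28 ≥ 132/5.
Thus a = 12 disproves the claim, and no smaller a works.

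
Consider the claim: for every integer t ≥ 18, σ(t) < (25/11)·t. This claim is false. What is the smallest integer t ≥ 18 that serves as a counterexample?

t = 24

We need the least integer t ≥ 18 for which the claim fails.
t = 18: σ(18) = 39; 39 < 450/11.
t = 19: σ(19) = 20; 20 < 475/11.
t = 20: σ(20) = 42; 42 < 500/11.
t = 21: σ(21) = 32; 32 < 525/11.
t = 22: σ(22) = 36; 36 < 50.
t = 23: σ(23) = 24; 24 < 575/11.
t = 24: σ(24) = 60; 60 ≥ 600/11.
Hence t = 24 is a counterexample.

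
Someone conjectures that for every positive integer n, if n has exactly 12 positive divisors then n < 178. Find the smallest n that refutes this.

n = 198

Check each positive integer n in order until n has exactly 12 positive divisors but the claim fails.
For n = 60, 72, 84, 90, …, 150, 156, 160 the conclusion holds.
n = 198: τ(198) = 12; 198 ≥ 178.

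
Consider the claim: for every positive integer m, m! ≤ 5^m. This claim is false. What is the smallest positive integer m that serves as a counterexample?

For m = 1, 2, 3, 4, …, 9, 10, 11 the conclusion holds.
m = 12: m! = 479001600 and 5^m = 244140625, so 479001600 > 244140625.

m = 12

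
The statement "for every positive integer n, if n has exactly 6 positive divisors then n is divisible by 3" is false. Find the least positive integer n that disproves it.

Check each positive integer n in order until n has exactly 6 positive divisors but n is not divisible by 3.
n = 12: τ(12) = 6; 12 mod 3 = 0.
n = 18: τ(18) = 6; 18 mod 3 = 0.
n = 20: τ(20) = 6; 20 mod 3 = 2.
Thus n = 20 disproves the claim, and no smaller n works.

n = 20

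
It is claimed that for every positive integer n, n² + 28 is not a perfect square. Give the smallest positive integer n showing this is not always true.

n = 6

Check each positive integer n in order until n² + 28 is a perfect square.
n = 1: 1² + 28 = 29, not a perfect square.
n = 2: 2² + 28 = 32, not a perfect square.
n = 3: 3² + 28 = 37, not a perfect square.
n = 4: 4² + 28 = 44, not a perfect square.
n = 5: 5² + 28 = 53, not a perfect square.
n = 6: 6² + 28 = 64 = 8², a perfect square.
So n = 6 is the smallest counterexample.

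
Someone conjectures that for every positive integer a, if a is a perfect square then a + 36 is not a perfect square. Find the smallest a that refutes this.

A counterexample is any positive integer a such that a is a perfect square but a + 36 is a perfect square; we check each in order.
For a = 1, 4, 9, 16, 25, 36, 49 the conclusion holds.
a = 64: 64 = 8² and 64 + 36 = 100 = 10².
Thus a = 64 disproves the claim, and no smaller a works.

a = 64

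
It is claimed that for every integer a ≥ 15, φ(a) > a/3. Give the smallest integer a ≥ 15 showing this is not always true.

We need the least integer a ≥ 15 for which the claim fails.
a = 15: φ(15) = 8 and 15/3 = 5, so φ(15) > 15/3.
a = 16: φ(16) = 8 and 16/3 = 16/3, so φ(16) > 16/3.
a = 17: φ(17) = 16 and 17/3 = 17/3, so φ(17) > 17/3.
a = 18: φ(18) = 6 and 18/3 = 6, so φ(18) ≤ 18/3.
So a = 18 is the smallest counterexample.

a = 18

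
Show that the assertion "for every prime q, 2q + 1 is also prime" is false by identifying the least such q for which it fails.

q = 7

A counterexample is any prime q such that 2q + 1 is not prime; we check each in order.
q = 2: 2q + 1 = 5, prime.
q = 3: 2q + 1 = 7, prime.
q = 5: 2q + 1 = 11, prime.
q = 7: 2q + 1 = 15 = 3 × 5, not prime.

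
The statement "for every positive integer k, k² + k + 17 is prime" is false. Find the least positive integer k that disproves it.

k = 16

A counterexample is any positive integer k such that k² + k + 17 is not prime; we check each in order.
The first 15 eligible values, up to k = 15, all satisfy the conclusion.
k = 16: k² + k + 17 = 289 = 17 × 17, composite.
Hence k = 16 is a counterexample.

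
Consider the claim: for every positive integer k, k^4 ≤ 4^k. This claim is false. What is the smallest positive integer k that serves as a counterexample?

k = 3

For k = 1, 2 the conclusion holds.
k = 3: k^4 = 81 and 4^k = 64, so 81 > 64.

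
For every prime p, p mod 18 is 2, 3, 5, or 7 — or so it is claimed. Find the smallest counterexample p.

We need the least prime p for which the claim fails.
p = 2: 2 mod 18 = 2.
p = 3: 3 mod 18 = 3.
p = 5: 5 mod 18 = 5.
p = 7: 7 mod 18 = 7.
p = 11: 11 mod 18 = 11 — not in {2, 3, 5, 7}.
Hence p = 11 is a counterexample.

p = 11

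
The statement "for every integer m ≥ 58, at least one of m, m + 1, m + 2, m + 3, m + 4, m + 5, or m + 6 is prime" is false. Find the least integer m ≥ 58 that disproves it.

m = 90

Check each integer m ≥ 58 in order until m, m + 1, m + 2, m + 3, m + 4, m + 5, m + 6 are all composite.
For m = 58, 59, 60, 61, …, 87, 88, 89 the conclusion holds.
m = 90: 90 = 2 × 45; 91 = 7 × 13; 92 = 2 × 46; 93 = 3 × 31; 94 = 2 × 47; 95 = 5 × 19; 96 = 2 × 48 — all composite.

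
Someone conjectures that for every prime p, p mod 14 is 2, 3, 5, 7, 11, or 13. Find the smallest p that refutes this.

A counterexample is any prime p such that the claim fails; we check each in order.
The first 8 eligible values, up to p = 19, all satisfy the conclusion.
p = 23: 23 mod 14 = 9 — not in {2, 3, 5, 7, 11, 13}.
Hence p = 23 is a counterexample.

p = 23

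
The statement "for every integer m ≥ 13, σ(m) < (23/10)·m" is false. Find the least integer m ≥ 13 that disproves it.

A counterexample is any integer m ≥ 13 such that the claim fails; we check each in order.
The first 11 eligible values, up to m = 23, all satisfy the conclusion.
m = 24: σ(24) = 60; 60 ≥ 276/5.

m = 24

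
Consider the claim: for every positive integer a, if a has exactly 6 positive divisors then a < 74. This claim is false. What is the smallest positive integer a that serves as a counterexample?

For a = 12, 18, 20, 28, …, 52, 63, 68 the conclusion holds.
a = 75: τ(75) = 6; 75 ≥ 74.

a = 75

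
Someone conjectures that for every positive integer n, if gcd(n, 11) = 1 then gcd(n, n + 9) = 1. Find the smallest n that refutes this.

n = 3

A counterexample is any positive integer n such that gcd(n, 11) = 1 but gcd(n, n + 9) > 1; we check each in order.
n = 1: gcd(1, 10) = 1.
n = 2: gcd(2, 11) = 1.
n = 3: gcd(3, 12) = 3.
Thus n = 3 disproves the claim, and no smaller n works.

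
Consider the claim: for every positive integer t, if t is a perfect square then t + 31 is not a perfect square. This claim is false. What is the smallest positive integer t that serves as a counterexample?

A counterexample is any positive integer t such that t is a perfect square but t + 31 is a perfect square; we check each in order.
For t = 1, 4, 9, 16, …, 144, 169, 196 the conclusion holds.
t = 225: 225 = 15² and 225 + 31 = 256 = 16².
Thus t = 225 disproves the claim, and no smaller t works.

t = 225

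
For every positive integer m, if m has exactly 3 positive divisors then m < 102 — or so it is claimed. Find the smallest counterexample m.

We need the least positive integer m for which m has exactly 3 positive divisors but the claim fails.
For m = 4, 9, 25, 49 the conclusion holds.
m = 121: τ(121) = 3; 121 ≥ 102.
So m = 121 is the smallest counterexample.

m = 121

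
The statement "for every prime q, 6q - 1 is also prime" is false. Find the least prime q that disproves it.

q = 11

We need the least prime q for which 6q - 1 is not prime.
q = 2: 6q - 1 = 11, prime.
q = 3: 6q - 1 = 17, prime.
q = 5: 6q - 1 = 29, prime.
q = 7: 6q - 1 = 41, prime.
q = 11: 6q - 1 = 65 = 5 × 13, not prime.
So q = 11 is the smallest counterexample.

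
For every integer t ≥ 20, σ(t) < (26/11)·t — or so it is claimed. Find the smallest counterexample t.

We need the least integer t ≥ 20 for which the claim fails.
For t = 20, 21, 22, 23 the conclusion holds.
t = 24: σ(24) = 60; 60 ≥ 624/11.
Hence t = 24 is a counterexample.

t = 24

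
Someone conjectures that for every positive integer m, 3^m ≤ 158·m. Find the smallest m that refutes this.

m = 1: 3^m = 3 and 158·m = 158, so 3 ≤ 158.
m = 2: 3^m = 9 and 158·m = 316, so 9 ≤ 316.
m = 3: 3^m = 27 and 158·m = 474, so 27 ≤ 474.
m = 4: 3^m = 81 and 158·m = 632, so 81 ≤ 632.
m = 5: 3^m = 243 and 158·m = 790, so 243 ≤ 790.
m = 6: 3^m = 729 and 158·m = 948, so 729 ≤ 948.
m = 7: 3^m = 2187 and 158·m = 1106, so 2187 > 1106.
So m = 7 is the smallest counterexample.

m = 7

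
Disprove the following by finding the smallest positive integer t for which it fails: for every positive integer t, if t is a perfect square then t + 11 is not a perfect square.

t = 25

A counterexample is any positive integer t such that t is a perfect square but t + 11 is a perfect square; we check each in order.
t = 1: 1 + 11 = 12, not a perfect square.
t = 4: 4 + 11 = 15, not a perfect square.
t = 9: 9 + 11 = 20, not a perfect square.
t = 16: 16 + 11 = 27, not a perfect square.
t = 25: 25 = 5² and 25 + 11 = 36 = 6².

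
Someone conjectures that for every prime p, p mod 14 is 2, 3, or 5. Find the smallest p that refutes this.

A counterexample is any prime p such that the claim fails; we check each in order.
For p = 2, 3, 5 the conclusion holds.
p = 7: 7 mod 14 = 7 — not in {2, 3, 5}.
Thus p = 7 disproves the claim, and no smaller p works.

p = 7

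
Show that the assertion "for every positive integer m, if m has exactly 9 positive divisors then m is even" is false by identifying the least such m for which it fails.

A counterexample is any positive integer m such that m has exactly 9 positive divisors but m is odd; we check each in order.
m = 36: divisors of 36: 9 divisors; 36 is even.
m = 100: divisors of 100: 9 divisors; 100 is even.
m = 196: divisors of 196: 9 divisors; 196 is even.
m = 225: divisors of 225: 9 divisors; 225 is odd.

m = 225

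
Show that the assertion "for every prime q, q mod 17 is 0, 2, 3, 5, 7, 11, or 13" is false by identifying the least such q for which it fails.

q = 23

A counterexample is any prime q such that the claim fails; we check each in order.
The first 8 eligible values, up to q = 19, all satisfy the conclusion.
q = 23: 23 mod 17 = 6 — not in {0, 2, 3, 5, 7, 11, 13}.
Hence q = 23 is a counterexample.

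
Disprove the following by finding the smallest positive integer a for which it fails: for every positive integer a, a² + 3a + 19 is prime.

a = 15

The first 14 eligible values, up to a = 14, all satisfy the conclusion.
a = 15: a² + 3a + 19 = 289 = 17 × 17, composite.
Thus a = 15 disproves the claim, and no smaller a works.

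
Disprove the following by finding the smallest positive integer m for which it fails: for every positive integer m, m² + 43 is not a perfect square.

For m = 1, 2, 3, 4, …, 18, 19, 20 the conclusion holds.
m = 21: 21² + 43 = 484 = 22², a perfect square.
So m = 21 is the smallest counterexample.

m = 21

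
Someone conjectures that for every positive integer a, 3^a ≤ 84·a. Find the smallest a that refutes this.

a = 6

Check each positive integer a in order until 3^a > 84·a.
a = 1: 3^a = 3 and 84·a = 84, so 3 ≤ 84.
a = 2: 3^a = 9 and 84·a = 168, so 9 ≤ 168.
a = 3: 3^a = 27 and 84·a = 252, so 27 ≤ 252.
a = 4: 3^a = 81 and 84·a = 336, so 81 ≤ 336.
a = 5: 3^a = 243 and 84·a = 420, so 243 ≤ 420.
a = 6: 3^a = 729 and 84·a = 504, so 729 > 504.
So a = 6 is the smallest counterexample.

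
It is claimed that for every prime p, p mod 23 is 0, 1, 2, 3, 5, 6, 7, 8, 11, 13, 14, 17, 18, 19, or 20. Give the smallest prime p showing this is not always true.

Check each prime p in order until the claim fails.
For p = 2, 3, 5, 7, …, 47, 53, 59 the conclusion holds.
p = 61: 61 mod 23 = 15 — not in {0, 1, 2, 3, 5, 6, 7, 8, 11, 13, 14, 17, 18, 19, 20}.
So p = 61 is the smallest counterexample.

p = 61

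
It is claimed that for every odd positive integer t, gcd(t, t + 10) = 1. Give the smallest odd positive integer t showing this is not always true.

t = 5

t = 1: gcd(1, 11) = 1.
t = 3: gcd(3, 13) = 1.
t = 5: gcd(5, 15) = 5.
Hence t = 5 is a counterexample.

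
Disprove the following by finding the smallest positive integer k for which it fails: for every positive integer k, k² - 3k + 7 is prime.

k = 6

k = 1: k² - 3k + 7 = 5, prime.
k = 2: k² - 3k + 7 = 5, prime.
k = 3: k² - 3k + 7 = 7, prime.
k = 4: k² - 3k + 7 = 11, prime.
k = 5: k² - 3k + 7 = 17, prime.
k = 6: k² - 3k + 7 = 25 = 5 × 5, composite.
Hence k = 6 is a counterexample.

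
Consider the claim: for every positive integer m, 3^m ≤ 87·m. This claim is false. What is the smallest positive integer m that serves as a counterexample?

Check each positive integer m in order until 3^m > 87·m.
m = 1: 3^m = 3 and 87·m = 87, so 3 ≤ 87.
m = 2: 3^m = 9 and 87·m = 174, so 9 ≤ 174.
m = 3: 3^m = 27 and 87·m = 261, so 27 ≤ 261.
m = 4: 3^m = 81 and 87·m = 348, so 81 ≤ 348.
m = 5: 3^m = 243 and 87·m = 435, so 243 ≤ 435.
m = 6: 3^m = 729 and 87·m = 522, so 729 > 522.

m = 6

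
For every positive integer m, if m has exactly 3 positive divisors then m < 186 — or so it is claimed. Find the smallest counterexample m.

m = 289

A counterexample is any positive integer m such that m has exactly 3 positive divisors but the claim fails; we check each in order.
The first 6 eligible values, up to m = 169, all satisfy the conclusion.
m = 289: τ(289) = 3; 289 ≥ 186.
Hence m = 289 is a counterexample.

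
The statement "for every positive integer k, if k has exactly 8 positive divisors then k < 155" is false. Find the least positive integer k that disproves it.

A counterexample is any positive integer k such that k has exactly 8 positive divisors but the claim fails; we check each in order.
For k = 24, 30, 40, 42, …, 138, 152, 154 the conclusion holds.
k = 165: τ(165) = 8; 165 ≥ 155.

k = 165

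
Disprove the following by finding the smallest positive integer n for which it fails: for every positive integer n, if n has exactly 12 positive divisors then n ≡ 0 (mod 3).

We need the least positive integer n for which n has exactly 12 positive divisors but the claim fails.
n = 60: τ(60) = 12; 60 ≡ 0 (mod 3).
n = 72: τ(72) = 12; 72 ≡ 0 (mod 3).
n = 84: τ(84) = 12; 84 ≡ 0 (mod 3).
n = 90: τ(90) = 12; 90 ≡ 0 (mod 3).
n = 96: τ(96) = 12; 96 ≡ 0 (mod 3).
n = 108: τ(108) = 12; 108 ≡ 0 (mod 3).
n = 126: τ(126) = 12; 126 ≡ 0 (mod 3).
n = 132: τ(132) = 12; 132 ≡ 0 (mod 3).
n = 140: τ(140) = 12; 140 ≡ 2 (mod 3).
Thus n = 140 disproves the claim, and no smaller n works.

n = 140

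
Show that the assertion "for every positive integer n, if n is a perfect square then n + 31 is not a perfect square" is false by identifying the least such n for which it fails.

n = 225

Check each positive integer n in order until n is a perfect square but n + 31 is a perfect square.
For n = 1, 4, 9, 16, …, 144, 169, 196 the conclusion holds.
n = 225: 225 = 15² and 225 + 31 = 256 = 16².
So n = 225 is the smallest counterexample.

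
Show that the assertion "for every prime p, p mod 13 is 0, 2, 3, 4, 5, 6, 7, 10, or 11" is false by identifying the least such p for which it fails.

For p = 2, 3, 5, 7, …, 37, 41, 43 the conclusion holds.
p = 47: 47 mod 13 = 8 — not in {0, 2, 3, 4, 5, 6, 7, 10, 11}.
So p = 47 is the smallest counterexample.

p = 47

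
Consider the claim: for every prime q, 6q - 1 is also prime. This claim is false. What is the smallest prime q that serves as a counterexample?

q = 11

For q = 2, 3, 5, 7 the conclusion holds.
q = 11: 6q - 1 = 65 = 5 × 13, not prime.
So q = 11 is the smallest counterexample.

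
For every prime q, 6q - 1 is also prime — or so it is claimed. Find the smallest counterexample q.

q = 11

Check each prime q in order until 6q - 1 is not prime.
q = 2: 6q - 1 = 11, prime.
q = 3: 6q - 1 = 17, prime.
q = 5: 6q - 1 = 29, prime.
q = 7: 6q - 1 = 41, prime.
q = 11: 6q - 1 = 65 = 5 × 13, not prime.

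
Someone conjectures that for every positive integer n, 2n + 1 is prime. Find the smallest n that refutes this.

Check each positive integer n in order until 2n + 1 is not prime.
n = 1: 2n + 1 = 3, prime.
n = 2: 2n + 1 = 5, prime.
n = 3: 2n + 1 = 7, prime.
n = 4: 2n + 1 = 9 = 3 × 3, composite.

n = 4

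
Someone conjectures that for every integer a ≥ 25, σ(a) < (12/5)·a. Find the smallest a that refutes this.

a = 30

Check each integer a ≥ 25 in order until the claim fails.
For a = 25, 26, 27, 28, 29 the conclusion holds.
a = 30: σ(30) = 72; 72 ≥ 72.
Thus a = 30 disproves the claim, and no smaller a works.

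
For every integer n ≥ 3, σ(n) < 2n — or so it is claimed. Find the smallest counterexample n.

n = 3: σ(3) = 4; 4 < 6.
n = 4: σ(4) = 7; 7 < 8.
n = 5: σ(5) = 6; 6 < 10.
n = 6: σ(6) = 12; 12 ≥ 12.

n = 6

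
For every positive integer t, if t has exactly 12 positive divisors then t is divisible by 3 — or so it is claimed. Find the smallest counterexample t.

A counterexample is any positive integer t such that t has exactly 12 positive divisors but t is not divisible by 3; we check each in order.
t = 60: τ(60) = 12; 60 mod 3 = 0.
t = 72: τ(72) = 12; 72 mod 3 = 0.
t = 84: τ(84) = 12; 84 mod 3 = 0.
t = 90: τ(90) = 12; 90 mod 3 = 0.
t = 96: τ(96) = 12; 96 mod 3 = 0.
t = 108: τ(108) = 12; 108 mod 3 = 0.
t = 126: τ(126) = 12; 126 mod 3 = 0.
t = 132: τ(132) = 12; 132 mod 3 = 0.
t = 140: τ(140) = 12; 140 mod 3 = 2.

t = 140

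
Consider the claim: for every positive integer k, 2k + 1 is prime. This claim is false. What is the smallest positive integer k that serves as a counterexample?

k = 4

k = 1: 2k + 1 = 3, prime.
k = 2: 2k + 1 = 5, prime.
k = 3: 2k + 1 = 7, prime.
k = 4: 2k + 1 = 9 = 3 × 3, composite.
So k = 4 is the smallest counterexample.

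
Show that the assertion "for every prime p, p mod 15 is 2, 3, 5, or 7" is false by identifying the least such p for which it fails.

p = 11

Check each prime p in order until the claim fails.
The first 4 eligible values, up to p = 7, all satisfy the conclusion.
p = 11: 11 mod 15 = 11 — not in {2, 3, 5, 7}.
Hence p = 11 is a counterexample.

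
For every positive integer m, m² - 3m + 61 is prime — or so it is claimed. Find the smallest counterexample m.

m = 4

Check each positive integer m in order until m² - 3m + 61 is not prime.
For m = 1, 2, 3 the conclusion holds.
m = 4: m² - 3m + 61 = 65 = 5 × 13, composite.
Thus m = 4 disproves the claim, and no smaller m works.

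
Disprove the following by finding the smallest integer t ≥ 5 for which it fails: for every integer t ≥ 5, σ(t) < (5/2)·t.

t = 24

A counterexample is any integer t ≥ 5 such that the claim fails; we check each in order.
The first 19 eligible values, up to t = 23, all satisfy the conclusion.
t = 24: σ(24) = 60; 60 ≥ 60.
Hence t = 24 is a counterexample.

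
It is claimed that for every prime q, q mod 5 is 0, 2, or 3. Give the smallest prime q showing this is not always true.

A counterexample is any prime q such that the claim fails; we check each in order.
For q = 2, 3, 5, 7 the conclusion holds.
q = 11: 11 mod 5 = 1 — not in {0, 2, 3}.
Thus q = 11 disproves the claim, and no smaller q works.

q = 11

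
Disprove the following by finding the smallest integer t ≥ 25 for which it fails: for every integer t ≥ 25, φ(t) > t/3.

t = 30

We need the least integer t ≥ 25 for which the claim fails.
The first 5 eligible values, up to t = 29, all satisfy the conclusion.
t = 30: φ(30) = 8 and 30/3 = 10, so φ(30) ≤ 30/3.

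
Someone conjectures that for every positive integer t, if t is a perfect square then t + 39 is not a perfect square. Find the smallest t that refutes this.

t = 25

A counterexample is any positive integer t such that t is a perfect square but t + 39 is a perfect square; we check each in order.
For t = 1, 4, 9, 16 the conclusion holds.
t = 25: 25 = 5² and 25 + 39 = 64 = 8².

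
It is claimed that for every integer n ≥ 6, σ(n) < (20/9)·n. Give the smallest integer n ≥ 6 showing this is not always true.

n = 12

For n = 6, 7, 8, 9, 10, 11 the conclusion holds.
n = 12: σ(12) = 28; 28 ≥ 80/3.
Hence n = 12 is a counterexample.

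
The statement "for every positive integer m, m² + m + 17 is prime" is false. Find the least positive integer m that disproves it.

m = 16

For m = 1, 2, 3, 4, …, 13, 14, 15 the conclusion holds.
m = 16: m² + m + 17 = 289 = 17 × 17, composite.
Thus m = 16 disproves the claim, and no smaller m works.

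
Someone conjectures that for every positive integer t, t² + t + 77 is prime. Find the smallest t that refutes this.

For t = 1, 2, 3, 4, 5 the conclusion holds.
t = 6: t² + t + 77 = 119 = 7 × 17, composite.
So t = 6 is the smallest counterexample.

t = 6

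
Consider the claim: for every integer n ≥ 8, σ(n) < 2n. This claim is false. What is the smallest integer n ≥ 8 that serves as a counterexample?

n = 12

We need the least integer n ≥ 8 for which the claim fails.
For n = 8, 9, 10, 11 the conclusion holds.
n = 12: σ(12) = 28; 28 ≥ 24.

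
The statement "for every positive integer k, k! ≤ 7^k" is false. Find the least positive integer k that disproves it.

The first 16 eligible values, up to k = 16, all satisfy the conclusion.
k = 17: k! = 355687428096000 and 7^k = 232630513987207, so 355687428096000 > 232630513987207.
So k = 17 is the smallest counterexample.

k = 17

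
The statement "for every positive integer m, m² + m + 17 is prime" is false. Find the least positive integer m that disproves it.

m = 16

We need the least positive integer m for which m² + m + 17 is not prime.
For m = 1, 2, 3, 4, …, 13, 14, 15 the conclusion holds.
m = 16: m² + m + 17 = 289 = 17 × 17, composite.
So m = 16 is the smallest counterexample.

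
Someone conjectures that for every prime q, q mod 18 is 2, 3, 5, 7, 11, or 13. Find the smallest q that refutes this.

q = 17

We need the least prime q for which the claim fails.
q = 2: 2 mod 18 = 2.
q = 3: 3 mod 18 = 3.
q = 5: 5 mod 18 = 5.
q = 7: 7 mod 18 = 7.
q = 11: 11 mod 18 = 11.
q = 13: 13 mod 18 = 13.
q = 17: 17 mod 18 = 17 — not in {2, 3, 5, 7, 11, 13}.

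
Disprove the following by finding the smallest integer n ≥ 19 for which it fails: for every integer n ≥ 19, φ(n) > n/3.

n = 24

n = 19: φ(19) = 18 and 19/3 = 19/3, so φ(19) > 19/3.
n = 20: φ(20) = 8 and 20/3 = 20/3, so φ(20) > 20/3.
n = 21: φ(21) = 12 and 21/3 = 7, so φ(21) > 21/3.
n = 22: φ(22) = 10 and 22/3 = 22/3, so φ(22) > 22/3.
n = 23: φ(23) = 22 and 23/3 = 23/3, so φ(23) > 23/3.
n = 24: φ(24) = 8 and 24/3 = 8, so φ(24) ≤ 24/3.
Hence n = 24 is a counterexample.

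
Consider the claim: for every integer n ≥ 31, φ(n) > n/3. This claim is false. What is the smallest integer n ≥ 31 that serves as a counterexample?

The first 5 eligible values, up to n = 35, all satisfy the conclusion.
n = 36: φ(36) = 12 and 36/3 = 12, so φ(36) ≤ 36/3.

n = 36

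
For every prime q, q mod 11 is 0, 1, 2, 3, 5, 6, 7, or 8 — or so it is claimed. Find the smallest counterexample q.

The first 10 eligible values, up to q = 29, all satisfy the conclusion.
q = 31: 31 mod 11 = 9 — not in {0, 1, 2, 3, 5, 6, 7, 8}.

q = 31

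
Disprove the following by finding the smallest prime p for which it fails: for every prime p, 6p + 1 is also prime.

Check each prime p in order until 6p + 1 is not prime.
p = 2: 6p + 1 = 13, prime.
p = 3: 6p + 1 = 19, prime.
p = 5: 6p + 1 = 31, prime.
p = 7: 6p + 1 = 43, prime.
p = 11: 6p + 1 = 67, prime.
p = 13: 6p + 1 = 79, prime.
p = 17: 6p + 1 = 103, prime.
p = 19: 6p + 1 = 115 = 5 × 23, not prime.
Hence p = 19 is a counterexample.

p = 19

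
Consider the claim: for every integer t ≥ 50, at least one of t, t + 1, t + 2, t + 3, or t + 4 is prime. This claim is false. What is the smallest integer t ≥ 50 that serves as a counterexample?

t = 54

We need the least integer t ≥ 50 for which t, t + 1, t + 2, t + 3, t + 4 are all composite.
t = 50: 53 is prime.
t = 51: 53 is prime.
t = 52: 53 is prime.
t = 53: 53 is prime.
t = 54: 54 = 2 × 27; 55 = 5 × 11; 56 = 2 × 28; 57 = 3 × 19; 58 = 2 × 29 — all composite.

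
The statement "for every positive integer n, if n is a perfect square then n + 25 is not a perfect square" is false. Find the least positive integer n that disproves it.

We need the least positive integer n for which n is a perfect square but n + 25 is a perfect square.
For n = 1, 4, 9, 16, …, 81, 100, 121 the conclusion holds.
n = 144: 144 = 12² and 144 + 25 = 169 = 13².

n = 144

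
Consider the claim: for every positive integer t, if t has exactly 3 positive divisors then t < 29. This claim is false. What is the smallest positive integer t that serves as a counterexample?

t = 49

A counterexample is any positive integer t such that t has exactly 3 positive divisors but the claim fails; we check each in order.
t = 4: τ(4) = 3; 4 < 29.
t = 9: τ(9) = 3; 9 < 29.
t = 25: τ(25) = 3; 25 < 29.
t = 49: τ(49) = 3; 49 ≥ 29.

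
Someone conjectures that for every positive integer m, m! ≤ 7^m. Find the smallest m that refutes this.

We need the least positive integer m for which m! > 7^m.
For m = 1, 2, 3, 4, …, 14, 15, 16 the conclusion holds.
m = 17: m! = 355687428096000 and 7^m = 232630513987207, so 355687428096000 > 232630513987207.

m = 17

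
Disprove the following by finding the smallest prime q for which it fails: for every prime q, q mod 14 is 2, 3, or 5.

q = 7

q = 2: 2 mod 14 = 2.
q = 3: 3 mod 14 = 3.
q = 5: 5 mod 14 = 5.
q = 7: 7 mod 14 = 7 — not in {2, 3, 5}.
Hence q = 7 is a counterexample.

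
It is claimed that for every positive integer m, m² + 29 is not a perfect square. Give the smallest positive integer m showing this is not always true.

For m = 1, 2, 3, 4, …, 11, 12, 13 the conclusion holds.
m = 14: 14² + 29 = 225 = 15², a perfect square.
Thus m = 14 disproves the claim, and no smaller m works.

m = 14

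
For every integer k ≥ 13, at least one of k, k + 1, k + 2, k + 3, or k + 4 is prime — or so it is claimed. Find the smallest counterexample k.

k = 24

The first 11 eligible values, up to k = 23, all satisfy the conclusion.
k = 24: 24 = 2 × 12; 25 = 5 × 5; 26 = 2 × 13; 27 = 3 × 9; 28 = 2 × 14 — all composite.
Hence k = 24 is a counterexample.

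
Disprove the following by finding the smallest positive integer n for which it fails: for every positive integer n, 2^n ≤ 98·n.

For n = 1, 2, 3, 4, 5, 6, 7, 8, 9 the conclusion holds.
n = 10: 2^n = 1024 and 98·n = 980, so 1024 > 980.
So n = 10 is the smallest counterexample.

n = 10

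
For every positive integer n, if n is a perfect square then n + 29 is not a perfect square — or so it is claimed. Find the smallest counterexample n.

The first 13 eligible values, up to n = 169, all satisfy the conclusion.
n = 196: 196 = 14² and 196 + 29 = 225 = 15².

n = 196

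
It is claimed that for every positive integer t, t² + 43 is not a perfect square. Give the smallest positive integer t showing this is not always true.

For t = 1, 2, 3, 4, …, 18, 19, 20 the conclusion holds.
t = 21: 21² + 43 = 484 = 22², a perfect square.

t = 21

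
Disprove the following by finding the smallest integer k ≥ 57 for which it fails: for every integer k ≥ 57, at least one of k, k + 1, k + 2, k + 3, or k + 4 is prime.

k = 62

A counterexample is any integer k ≥ 57 such that k, k + 1, k + 2, k + 3, k + 4 are all composite; we check each in order.
k = 57: 59 is prime.
k = 58: 59 is prime.
k = 59: 59 is prime.
k = 60: 61 is prime.
k = 61: 61 is prime.
k = 62: 62 = 2 × 31; 63 = 3 × 21; 64 = 2 × 32; 65 = 5 × 13; 66 = 2 × 33 — all composite.
So k = 62 is the smallest counterexample.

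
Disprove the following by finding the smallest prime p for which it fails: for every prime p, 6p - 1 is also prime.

We need the least prime p for which 6p - 1 is not prime.
The first 4 eligible values, up to p = 7, all satisfy the conclusion.
p = 11: 6p - 1 = 65 = 5 × 13, not prime.

p = 11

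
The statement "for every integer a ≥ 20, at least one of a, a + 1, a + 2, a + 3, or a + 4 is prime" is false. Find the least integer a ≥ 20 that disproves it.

a = 24

We need the least integer a ≥ 20 for which a, a + 1, a + 2, a + 3, a + 4 are all composite.
a = 20: 23 is prime.
a = 21: 23 is prime.
a = 22: 23 is prime.
a = 23: 23 is prime.
a = 24: 24 = 2 × 12; 25 = 5 × 5; 26 = 2 × 13; 27 = 3 × 9; 28 = 2 × 14 — all composite.
Hence a = 24 is a counterexample.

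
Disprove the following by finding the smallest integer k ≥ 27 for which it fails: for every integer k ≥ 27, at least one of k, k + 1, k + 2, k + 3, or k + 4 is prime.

k = 32

We need the least integer k ≥ 27 for which k, k + 1, k + 2, k + 3, k + 4 are all composite.
The first 5 eligible values, up to k = 31, all satisfy the conclusion.
k = 32: 32 = 2 × 16; 33 = 3 × 11; 34 = 2 × 17; 35 = 5 × 7; 36 = 2 × 18 — all composite.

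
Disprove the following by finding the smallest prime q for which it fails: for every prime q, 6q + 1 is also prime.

q = 19

q = 2: 6q + 1 = 13, prime.
q = 3: 6q + 1 = 19, prime.
q = 5: 6q + 1 = 31, prime.
q = 7: 6q + 1 = 43, prime.
q = 11: 6q + 1 = 67, prime.
q = 13: 6q + 1 = 79, prime.
q = 17: 6q + 1 = 103, prime.
q = 19: 6q + 1 = 115 = 5 × 23, not prime.
Thus q = 19 disproves the claim, and no smaller q works.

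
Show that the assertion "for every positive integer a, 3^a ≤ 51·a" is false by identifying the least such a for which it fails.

We need the least positive integer a for which 3^a > 51·a.
a = 1: 3^a = 3 and 51·a = 51, so 3 ≤ 51.
a = 2: 3^a = 9 and 51·a = 102, so 9 ≤ 102.
a = 3: 3^a = 27 and 51·a = 153, so 27 ≤ 153.
a = 4: 3^a = 81 and 51·a = 204, so 81 ≤ 204.
a = 5: 3^a = 243 and 51·a = 255, so 243 ≤ 255.
a = 6: 3^a = 729 and 51·a = 306, so 729 > 306.

a = 6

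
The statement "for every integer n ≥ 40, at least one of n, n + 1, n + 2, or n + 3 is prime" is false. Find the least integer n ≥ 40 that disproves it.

A counterexample is any integer n ≥ 40 such that n, n + 1, n + 2, n + 3 are all composite; we check each in order.
n = 40: 41 is prime.
n = 41: 41 is prime.
n = 42: 43 is prime.
n = 43: 43 is prime.
n = 44: 47 is prime.
n = 45: 47 is prime.
n = 46: 47 is prime.
n = 47: 47 is prime.
n = 48: 48 = 2 × 24; 49 = 7 × 7; 50 = 2 × 25; 51 = 3 × 17 — all composite.
So n = 48 is the smallest counterexample.

n = 48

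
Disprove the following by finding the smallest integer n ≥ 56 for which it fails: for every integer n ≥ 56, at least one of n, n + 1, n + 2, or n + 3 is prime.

A counterexample is any integer n ≥ 56 such that n, n + 1, n + 2, n + 3 are all composite; we check each in order.
The first 6 eligible values, up to n = 61, all satisfy the conclusion.
n = 62: 62 = 2 × 31; 63 = 3 × 21; 64 = 2 × 32; 65 = 5 × 13 — all composite.

n = 62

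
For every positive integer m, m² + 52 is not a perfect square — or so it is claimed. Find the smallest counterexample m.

We need the least positive integer m for which m² + 52 is a perfect square.
The first 11 eligible values, up to m = 11, all satisfy the conclusion.
m = 12: 12² + 52 = 196 = 14², a perfect square.

m = 12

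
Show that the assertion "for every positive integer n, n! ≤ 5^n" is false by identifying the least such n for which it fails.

n = 12

For n = 1, 2, 3, 4, …, 9, 10, 11 the conclusion holds.
n = 12: n! = 479001600 and 5^n = 244140625, so 479001600 > 244140625.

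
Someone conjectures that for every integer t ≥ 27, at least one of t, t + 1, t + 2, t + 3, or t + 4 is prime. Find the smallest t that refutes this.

t = 32

A counterexample is any integer t ≥ 27 such that t, t + 1, t + 2, t + 3, t + 4 are all composite; we check each in order.
For t = 27, 28, 29, 30, 31 the conclusion holds.
t = 32: 32 = 2 × 16; 33 = 3 × 11; 34 = 2 × 17; 35 = 5 × 7; 36 = 2 × 18 — all composite.
Thus t = 32 disproves the claim, and no smaller t works.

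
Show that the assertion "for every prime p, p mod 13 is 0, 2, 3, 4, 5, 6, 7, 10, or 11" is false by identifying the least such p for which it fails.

For p = 2, 3, 5, 7, …, 37, 41, 43 the conclusion holds.
p = 47: 47 mod 13 = 8 — not in {0, 2, 3, 4, 5, 6, 7, 10, 11}.
So p = 47 is the smallest counterexample.

p = 47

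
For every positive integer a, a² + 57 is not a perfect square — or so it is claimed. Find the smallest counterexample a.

The first 7 eligible values, up to a = 7, all satisfy the conclusion.
a = 8: 8² + 57 = 121 = 11², a perfect square.
Hence a = 8 is a counterexample.

a = 8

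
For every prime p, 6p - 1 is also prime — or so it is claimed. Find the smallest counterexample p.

p = 11

We need the least prime p for which 6p - 1 is not prime.
For p = 2, 3, 5, 7 the conclusion holds.
p = 11: 6p - 1 = 65 = 5 × 13, not prime.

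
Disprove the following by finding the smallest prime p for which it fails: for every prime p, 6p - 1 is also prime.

p = 11

A counterexample is any prime p such that 6p - 1 is not prime; we check each in order.
The first 4 eligible values, up to p = 7, all satisfy the conclusion.
p = 11: 6p - 1 = 65 = 5 × 13, not prime.
Thus p = 11 disproves the claim, and no smaller p works.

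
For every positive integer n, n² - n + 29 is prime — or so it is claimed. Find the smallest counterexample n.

n = 3

A counterexample is any positive integer n such that n² - n + 29 is not prime; we check each in order.
For n = 1, 2 the conclusion holds.
n = 3: n² - n + 29 = 35 = 5 × 7, composite.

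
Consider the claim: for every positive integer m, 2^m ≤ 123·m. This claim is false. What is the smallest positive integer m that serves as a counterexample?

We need the least positive integer m for which 2^m > 123·m.
For m = 1, 2, 3, 4, 5, 6, 7, 8, 9, 10 the conclusion holds.
m = 11: 2^m = 2048 and 123·m = 1353, so 2048 > 1353.

m = 11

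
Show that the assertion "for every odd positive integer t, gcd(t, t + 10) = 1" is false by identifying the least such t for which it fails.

t = 5

Check each odd positive integer t in order until gcd(t, t + 10) > 1.
For t = 1, 3 the conclusion holds.
t = 5: gcd(5, 15) = 5.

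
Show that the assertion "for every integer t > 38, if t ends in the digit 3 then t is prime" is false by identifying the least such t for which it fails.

t = 63

Check each integer t > 38 in order until t ends in the digit 3 but t is not prime.
t = 43: 43 ends in 3 and is prime.
t = 53: 53 ends in 3 and is prime.
t = 63: 63 ends in 3; 63 = 3 × 21, composite.
Hence t = 63 is a counterexample.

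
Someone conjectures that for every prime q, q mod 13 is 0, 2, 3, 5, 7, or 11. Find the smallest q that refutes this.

We need the least prime q for which the claim fails.
The first 6 eligible values, up to q = 13, all satisfy the conclusion.
q = 17: 17 mod 13 = 4 — not in {0, 2, 3, 5, 7, 11}.

q = 17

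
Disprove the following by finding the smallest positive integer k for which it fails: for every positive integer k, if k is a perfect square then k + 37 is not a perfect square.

k = 324

A counterexample is any positive integer k such that k is a perfect square but k + 37 is a perfect square; we check each in order.
The first 17 eligible values, up to k = 289, all satisfy the conclusion.
k = 324: 324 = 18² and 324 + 37 = 361 = 19².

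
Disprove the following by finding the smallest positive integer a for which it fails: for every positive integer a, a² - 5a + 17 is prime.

A counterexample is any positive integer a such that a² - 5a + 17 is not prime; we check each in order.
For a = 1, 2, 3, 4, …, 10, 11, 12 the conclusion holds.
a = 13: a² - 5a + 17 = 121 = 11 × 11, composite.

a = 13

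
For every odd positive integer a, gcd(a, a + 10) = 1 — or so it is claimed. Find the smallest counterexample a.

a = 1: gcd(1, 11) = 1.
a = 3: gcd(3, 13) = 1.
a = 5: gcd(5, 15) = 5.
Thus a = 5 disproves the claim, and no smaller a works.

a = 5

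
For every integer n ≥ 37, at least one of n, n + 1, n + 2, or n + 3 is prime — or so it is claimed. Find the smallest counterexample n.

n = 48

For n = 37, 38, 39, 40, …, 45, 46, 47 the conclusion holds.
n = 48: 48 = 2 × 24; 49 = 7 × 7; 50 = 2 × 25; 51 = 3 × 17 — all composite.
Hence n = 48 is a counterexample.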